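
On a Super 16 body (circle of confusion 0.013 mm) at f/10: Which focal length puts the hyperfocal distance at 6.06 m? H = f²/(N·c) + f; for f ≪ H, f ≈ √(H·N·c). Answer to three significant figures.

28.0 mm

From H = f²/(N·c) + f, with f ≪ H: f ≈ √(H·N·c) = √(6060 × 10 × 0.013) = √787.80 ≈ 28.07 mm.
Exact: f² + N·c·f − N·c·H = 0 ⇒ f = (−N·c + √((N·c)² + 4·N·c·H))/2 = (−0.13 + √3151.2)/2 ≈ 28.003 mm ≈ 28.0 mm.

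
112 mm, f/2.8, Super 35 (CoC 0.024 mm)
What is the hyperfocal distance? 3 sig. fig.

Hyperfocal distance H = f²/(N·c) + f = 112²/(2.8 × 0.024) + 112 = 12544/0.0672 + 112 ≈ 186778.7 mm ≈ 187 m.

187 m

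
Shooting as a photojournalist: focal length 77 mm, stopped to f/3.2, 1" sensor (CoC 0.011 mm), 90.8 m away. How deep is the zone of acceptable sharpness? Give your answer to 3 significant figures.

Hyperfocal distance H = f²/(N·c) + f = 77²/(3.2 × 0.011) + 77 = 5929/0.0352 + 77 ≈ 168514.5 mm ≈ 168.5 m.
Near limit Dn = s·(H − f)/(H + s − 2f) = 90800 × (168514.5 − 77) / (168514.5 + 90800 − 2 × 77) = 90800 × 168437.5 / 259160.5 ≈ 59014 mm.
Far limit Df = s·(H − f)/(H − s) = 90800 × (168514.5 − 77) / (168514.5 − 90800) = 90800 × 168437.5 / 77714.5 ≈ 196799 mm.
Depth of field = Df − Dn = 196799 − 59014 ≈ 137785 mm ≈ 138 m.

138 m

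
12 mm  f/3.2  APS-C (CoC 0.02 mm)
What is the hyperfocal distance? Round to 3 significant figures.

Hyperfocal distance H = f²/(N·c) + f = 12²/(3.2 × 0.02) + 12 = 144/0.064 + 12 ≈ 2262.0 mm ≈ 2.26 m.

2.26 m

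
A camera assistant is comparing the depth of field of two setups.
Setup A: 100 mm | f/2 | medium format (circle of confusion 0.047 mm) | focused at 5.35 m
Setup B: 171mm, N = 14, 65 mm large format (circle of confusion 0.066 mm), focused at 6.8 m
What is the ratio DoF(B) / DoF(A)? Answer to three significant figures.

Setup A: H = 100²/(2×0.047) + 100 ≈ 106483.0 mm; DoF = Df − Dn = 5627.73 − 5098.39 ≈ 529.34 mm.
Setup B: H = 171²/(14×0.066) + 171 ≈ 31817.1 mm; DoF = Df − Dn = 8601.9 − 5622.3 ≈ 2979.6 mm.
Ratio = 2979.6 / 529.34 ≈ 5.63.

5.63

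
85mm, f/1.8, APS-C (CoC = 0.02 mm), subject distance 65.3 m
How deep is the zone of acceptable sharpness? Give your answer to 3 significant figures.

47.4 m

Hyperfocal distance H = f²/(N·c) + f = 85²/(1.8 × 0.02) + 85 = 7225/0.036 + 85 ≈ 200779.4 mm ≈ 200.8 m.
Near limit Dn = s·(H − f)/(H + s − 2f) = 65300 × (200779.4 − 85) / (200779.4 + 65300 − 2 × 85) = 65300 × 200694.4 / 265909.4 ≈ 49285 mm.
Far limit Df = s·(H − f)/(H − s) = 65300 × (200779.4 − 85) / (200779.4 − 65300) = 65300 × 200694.4 / 135479.4 ≈ 96733 mm.
Depth of field = Df − Dn = 96733 − 49285 ≈ 47448 mm ≈ 47.4 m.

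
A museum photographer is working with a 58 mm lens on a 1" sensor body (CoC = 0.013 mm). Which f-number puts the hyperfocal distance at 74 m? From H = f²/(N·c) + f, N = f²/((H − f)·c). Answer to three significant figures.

Rearrange H = f²/(N·c) + f for N: N = f² / ((H − f)·c).
N = 58² / ((74000 − 58) × 0.013) = 3364 / 961.2 ≈ 3.50.

f/3.50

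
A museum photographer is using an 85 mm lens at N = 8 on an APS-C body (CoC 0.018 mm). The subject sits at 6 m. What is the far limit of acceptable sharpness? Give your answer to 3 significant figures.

Hyperfocal distance H = f²/(N·c) + f = 85²/(8 × 0.018) + 85 = 7225/0.144 + 85 ≈ 50258.6 mm ≈ 50.26 m.
Far limit Df = s·(H − f)/(H − s) = 6000 × (50258.6 − 85) / (50258.6 − 6000) = 6000 × 50173.6 / 44258.6 ≈ 6801.9 mm ≈ 6.80 m.

6.80 m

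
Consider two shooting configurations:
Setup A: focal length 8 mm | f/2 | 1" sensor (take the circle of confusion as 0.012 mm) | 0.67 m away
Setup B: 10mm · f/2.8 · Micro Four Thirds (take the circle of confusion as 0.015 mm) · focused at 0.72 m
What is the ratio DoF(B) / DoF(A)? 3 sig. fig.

Setup A: H = 8²/(2×0.012) + 8 ≈ 2674.7 mm; DoF = Df − Dn = 891.25 − 536.75 ≈ 354.50 mm.
Setup B: H = 10²/(2.8×0.015) + 10 ≈ 2391.0 mm; DoF = Df − Dn = 1025.93 − 554.61 ≈ 471.32 mm.
Ratio = 471.32 / 354.50 ≈ 1.33.

1.33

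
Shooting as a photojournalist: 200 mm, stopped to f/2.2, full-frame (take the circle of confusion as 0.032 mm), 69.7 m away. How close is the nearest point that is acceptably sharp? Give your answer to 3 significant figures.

62.1 m

Hyperfocal distance H = f²/(N·c) + f = 200²/(2.2 × 0.032) + 200 = 40000/0.0704 + 200 ≈ 568381.8 mm ≈ 568.4 m.
Near limit Dn = s·(H − f)/(H + s − 2f) = 69700 × (568381.8 − 200) / (568381.8 + 69700 − 2 × 200) = 69700 × 568181.8 / 637681.8 ≈ 62103 mm ≈ 62.1 m.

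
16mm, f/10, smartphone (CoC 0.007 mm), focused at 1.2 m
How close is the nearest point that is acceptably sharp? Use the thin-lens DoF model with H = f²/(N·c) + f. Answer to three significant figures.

0.907 m

Hyperfocal distance H = f²/(N·c) + f = 16²/(10 × 0.007) + 16 = 256/0.07 + 16 ≈ 3673.1 mm ≈ 3.673 m.
Near limit Dn = s·(H − f)/(H + s − 2f) = 1200 × (3673.1 − 16) / (3673.1 + 1200 − 2 × 16) = 1200 × 3657.1 / 4841.1 ≈ 906.52 mm ≈ 0.907 m.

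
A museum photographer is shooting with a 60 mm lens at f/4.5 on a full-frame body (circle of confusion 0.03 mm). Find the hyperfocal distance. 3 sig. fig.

Hyperfocal distance H = f²/(N·c) + f = 60²/(4.5 × 0.03) + 60 = 3600/0.135 + 60 ≈ 26726.7 mm ≈ 26.7 m.

26.7 m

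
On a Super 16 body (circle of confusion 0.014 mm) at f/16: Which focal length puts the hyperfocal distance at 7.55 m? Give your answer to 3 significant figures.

From H = f²/(N·c) + f, with f ≪ H: f ≈ √(H·N·c) = √(7550 × 16 × 0.014) = √1691.2 ≈ 41.12 mm.
Exact: f² + N·c·f − N·c·H = 0 ⇒ f = (−N·c + √((N·c)² + 4·N·c·H))/2 = (−0.224 + √6764.9)/2 ≈ 41.012 mm ≈ 41.0 mm.

41.0 mm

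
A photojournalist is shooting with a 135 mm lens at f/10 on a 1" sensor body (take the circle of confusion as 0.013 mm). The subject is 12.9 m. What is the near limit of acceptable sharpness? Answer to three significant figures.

11.8 m

Hyperfocal distance H = f²/(N·c) + f = 135²/(10 × 0.013) + 135 = 18225/0.13 + 135 ≈ 140327.3 mm ≈ 140.3 m.
Near limit Dn = s·(H − f)/(H + s − 2f) = 12900 × (140327.3 − 135) / (140327.3 + 12900 − 2 × 135) = 12900 × 140192.3 / 152957.3 ≈ 11823 mm ≈ 11.8 m.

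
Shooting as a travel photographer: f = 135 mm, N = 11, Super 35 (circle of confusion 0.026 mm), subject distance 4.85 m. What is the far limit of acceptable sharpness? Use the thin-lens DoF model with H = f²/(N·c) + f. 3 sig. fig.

5.24 m

Hyperfocal distance H = f²/(N·c) + f = 135²/(11 × 0.026) + 135 = 18225/0.286 + 135 ≈ 63858.8 mm ≈ 63.86 m.
Far limit Df = s·(H − f)/(H − s) = 4850 × (63858.8 − 135) / (63858.8 − 4850) = 4850 × 63723.8 / 59008.8 ≈ 5237.5 mm ≈ 5.24 m.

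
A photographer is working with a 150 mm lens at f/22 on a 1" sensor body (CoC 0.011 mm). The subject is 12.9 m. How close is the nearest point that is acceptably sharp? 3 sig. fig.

11.3 m

Hyperfocal distance H = f²/(N·c) + f = 150²/(22 × 0.011) + 150 = 22500/0.242 + 150 ≈ 93125.2 mm ≈ 93.13 m.
Near limit Dn = s·(H − f)/(H + s − 2f) = 12900 × (93125.2 − 150) / (93125.2 + 12900 − 2 × 150) = 12900 × 92975.2 / 105725.2 ≈ 11344 mm ≈ 11.3 m.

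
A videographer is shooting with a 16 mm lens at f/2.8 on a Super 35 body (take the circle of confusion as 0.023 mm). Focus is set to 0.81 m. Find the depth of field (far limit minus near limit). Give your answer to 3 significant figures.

Hyperfocal distance H = f²/(N·c) + f = 16²/(2.8 × 0.023) + 16 = 256/0.0644 + 16 ≈ 3991.2 mm ≈ 3.991 m.
Near limit Dn = s·(H − f)/(H + s − 2f) = 810 × (3991.2 − 16) / (3991.2 + 810 − 2 × 16) = 810 × 3975.2 / 4769.2 ≈ 675.15 mm.
Far limit Df = s·(H − f)/(H − s) = 810 × (3991.2 − 16) / (3991.2 − 810) = 810 × 3975.2 / 3181.2 ≈ 1012.17 mm.
Depth of field = Df − Dn = 1012.17 − 675.15 ≈ 337.02 mm.

337 mm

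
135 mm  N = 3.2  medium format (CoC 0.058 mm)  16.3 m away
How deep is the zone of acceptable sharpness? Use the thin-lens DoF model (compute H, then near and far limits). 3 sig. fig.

Hyperfocal distance H = f²/(N·c) + f = 135²/(3.2 × 0.058) + 135 = 18225/0.1856 + 135 ≈ 98330.0 mm ≈ 98.33 m.
Near limit Dn = s·(H − f)/(H + s − 2f) = 16300 × (98330.0 − 135) / (98330.0 + 16300 − 2 × 135) = 16300 × 98195.0 / 114360.0 ≈ 13996.0 mm.
Far limit Df = s·(H − f)/(H − s) = 16300 × (98330.0 − 135) / (98330.0 − 16300) = 16300 × 98195.0 / 82030.0 ≈ 19512.1 mm.
Depth of field = Df − Dn = 19512.1 − 13996.0 ≈ 5516.1 mm ≈ 5.52 m.

5.52 m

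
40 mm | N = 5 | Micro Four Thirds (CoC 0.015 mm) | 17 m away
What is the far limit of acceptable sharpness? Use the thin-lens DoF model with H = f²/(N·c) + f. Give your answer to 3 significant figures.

82.9 m

Hyperfocal distance H = f²/(N·c) + f = 40²/(5 × 0.015) + 40 = 1600/0.075 + 40 ≈ 21373.3 mm ≈ 21.37 m.
Far limit Df = s·(H − f)/(H − s) = 17000 × (21373.3 − 40) / (21373.3 − 17000) = 17000 × 21333.3 / 4373.3 ≈ 82927 mm ≈ 82.9 m.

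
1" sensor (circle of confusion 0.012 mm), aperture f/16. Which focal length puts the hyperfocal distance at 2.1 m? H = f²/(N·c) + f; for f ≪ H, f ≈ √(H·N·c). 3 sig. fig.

From H = f²/(N·c) + f, with f ≪ H: f ≈ √(H·N·c) = √(2100 × 16 × 0.012) = √403.20 ≈ 20.08 mm.
Exact: f² + N·c·f − N·c·H = 0 ⇒ f = (−N·c + √((N·c)² + 4·N·c·H))/2 = (−0.192 + √1612.8)/2 ≈ 19.984 mm ≈ 20.0 mm.

20.0 mm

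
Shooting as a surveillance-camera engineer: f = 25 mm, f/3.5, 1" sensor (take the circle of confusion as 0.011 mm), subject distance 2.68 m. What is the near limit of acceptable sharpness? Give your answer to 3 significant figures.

Hyperfocal distance H = f²/(N·c) + f = 25²/(3.5 × 0.011) + 25 = 625/0.0385 + 25 ≈ 16258.8 mm ≈ 16.26 m.
Near limit Dn = s·(H − f)/(H + s − 2f) = 2680 × (16258.8 − 25) / (16258.8 + 2680 − 2 × 25) = 2680 × 16233.8 / 18888.8 ≈ 2303.3 mm ≈ 2.30 m.

2.30 m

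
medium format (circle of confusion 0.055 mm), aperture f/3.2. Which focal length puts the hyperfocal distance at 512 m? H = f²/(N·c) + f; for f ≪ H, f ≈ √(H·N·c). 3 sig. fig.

300 mm

From H = f²/(N·c) + f, with f ≪ H: f ≈ √(H·N·c) = √(512000 × 3.2 × 0.055) = √90112 ≈ 300.2 mm.
The +f correction barely moves this — solving exactly, f² + N·c·f − N·c·H = 0 ⇒ f = (−N·c + √((N·c)² + 4·N·c·H))/2 = (−0.176 + √360448)/2 ≈ 300.10 mm, so f ≈ 300 mm.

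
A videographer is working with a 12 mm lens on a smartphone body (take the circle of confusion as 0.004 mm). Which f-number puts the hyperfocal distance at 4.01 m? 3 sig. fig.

Rearrange H = f²/(N·c) + f for N: N = f² / ((H − f)·c).
N = 12² / ((4010 − 12) × 0.004) = 144 / 15.99 ≈ 9.

f/9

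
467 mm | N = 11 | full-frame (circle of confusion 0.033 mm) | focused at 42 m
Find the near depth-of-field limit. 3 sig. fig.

Hyperfocal distance H = f²/(N·c) + f = 467²/(11 × 0.033) + 467 = 218089/0.363 + 467 ≈ 601263.1 mm ≈ 601.3 m.
Near limit Dn = s·(H − f)/(H + s − 2f) = 42000 × (601263.1 − 467) / (601263.1 + 42000 − 2 × 467) = 42000 × 600796.1 / 642329.1 ≈ 39284 mm ≈ 39.3 m.

39.3 m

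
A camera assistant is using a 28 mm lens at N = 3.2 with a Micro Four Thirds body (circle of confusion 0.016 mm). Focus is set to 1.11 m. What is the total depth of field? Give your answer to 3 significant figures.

Hyperfocal distance H = f²/(N·c) + f = 28²/(3.2 × 0.016) + 28 = 784/0.0512 + 28 ≈ 15340.5 mm ≈ 15.34 m.
Near limit Dn = s·(H − f)/(H + s − 2f) = 1110 × (15340.5 − 28) / (15340.5 + 1110 − 2 × 28) = 1110 × 15312.5 / 16394.5 ≈ 1036.74 mm.
Far limit Df = s·(H − f)/(H − s) = 1110 × (15340.5 − 28) / (15340.5 − 1110) = 1110 × 15312.5 / 14230.5 ≈ 1194.40 mm.
Depth of field = Df − Dn = 1194.40 − 1036.74 ≈ 157.66 mm.

158 mm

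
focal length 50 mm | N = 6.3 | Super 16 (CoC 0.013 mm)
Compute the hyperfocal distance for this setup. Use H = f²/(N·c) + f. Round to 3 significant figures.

30.6 m

Hyperfocal distance H = f²/(N·c) + f = 50²/(6.3 × 0.013) + 50 = 2500/0.0819 + 50 ≈ 30575.0 mm ≈ 30.6 m.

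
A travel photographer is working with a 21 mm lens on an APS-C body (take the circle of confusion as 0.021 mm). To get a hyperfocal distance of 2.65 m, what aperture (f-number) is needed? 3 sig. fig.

f/7.99

Rearrange H = f²/(N·c) + f for N: N = f² / ((H − f)·c).
N = 21² / ((2650 − 21) × 0.021) = 441 / 55.21 ≈ 7.99.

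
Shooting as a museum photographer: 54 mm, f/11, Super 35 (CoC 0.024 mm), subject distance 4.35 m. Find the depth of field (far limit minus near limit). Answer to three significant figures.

3.99 m

Hyperfocal distance H = f²/(N·c) + f = 54²/(11 × 0.024) + 54 = 2916/0.264 + 54 ≈ 11099.5 mm ≈ 11.10 m.
Near limit Dn = s·(H − f)/(H + s − 2f) = 4350 × (11099.5 − 54) / (11099.5 + 4350 − 2 × 54) = 4350 × 11045.5 / 15341.5 ≈ 3131.9 mm.
Far limit Df = s·(H − f)/(H − s) = 4350 × (11099.5 − 54) / (11099.5 − 4350) = 4350 × 11045.5 / 6749.5 ≈ 7118.8 mm.
Depth of field = Df − Dn = 7118.8 − 3131.9 ≈ 3986.9 mm ≈ 3.99 m.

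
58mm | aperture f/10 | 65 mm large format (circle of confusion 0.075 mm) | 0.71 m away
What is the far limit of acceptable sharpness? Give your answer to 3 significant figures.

Hyperfocal distance H = f²/(N·c) + f = 58²/(10 × 0.075) + 58 = 3364/0.75 + 58 ≈ 4543.3 mm ≈ 4.543 m.
Far limit Df = s·(H − f)/(H − s) = 710 × (4543.3 − 58) / (4543.3 − 710) = 710 × 4485.3 / 3833.3 ≈ 830.76 mm ≈ 0.831 m.

0.831 m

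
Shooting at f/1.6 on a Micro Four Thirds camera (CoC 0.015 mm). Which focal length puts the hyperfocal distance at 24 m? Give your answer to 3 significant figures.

From H = f²/(N·c) + f, with f ≪ H: f ≈ √(H·N·c) = √(24000 × 1.6 × 0.015) = √576.00 ≈ 24.00 mm.
The +f correction barely moves this — solving exactly, f² + N·c·f − N·c·H = 0 ⇒ f = (−N·c + √((N·c)² + 4·N·c·H))/2 = (−0.024 + √2304.0)/2 ≈ 23.988 mm, so f ≈ 24.0 mm.

24.0 mm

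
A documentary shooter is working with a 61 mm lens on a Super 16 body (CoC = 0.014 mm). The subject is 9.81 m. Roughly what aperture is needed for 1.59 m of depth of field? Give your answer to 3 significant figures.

f/2.20

Write h = H − f = f²/(N·c). The thin-lens limits are Dn = s·h/(h + (s−f)) and Df = s·h/(h − (s−f)), so DoF = Df − Dn = 2·s·(s−f)·h / (h² − (s−f)²).
That is a quadratic in h: DoF·h² − 2·s·(s−f)·h − DoF·(s−f)² = 0 ⇒ h = (s−f)·(s + √(s² + DoF²)) / DoF = 9749 × (9810 + √(9810² + 1590²)) / 1590 = 9749 × (9810 + 9938.02) / 1590 ≈ 121084 mm.
Then N = f²/(c·h) = 61² / (0.014 × 121084) = 3721 / 1695.2 ≈ 2.20.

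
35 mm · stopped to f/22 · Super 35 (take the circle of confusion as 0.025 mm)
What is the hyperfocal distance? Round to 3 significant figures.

Hyperfocal distance H = f²/(N·c) + f = 35²/(22 × 0.025) + 35 = 1225/0.55 + 35 ≈ 2262.3 mm ≈ 2.26 m.

2.26 m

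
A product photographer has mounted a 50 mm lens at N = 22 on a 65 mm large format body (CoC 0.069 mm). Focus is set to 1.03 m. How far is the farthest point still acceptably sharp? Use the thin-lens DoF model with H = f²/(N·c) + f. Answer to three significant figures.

Hyperfocal distance H = f²/(N·c) + f = 50²/(22 × 0.069) + 50 = 2500/1.518 + 50 ≈ 1696.9 mm ≈ 1.697 m.
Far limit Df = s·(H − f)/(H − s) = 1030 × (1696.9 − 50) / (1696.9 − 1030) = 1030 × 1646.9 / 666.9 ≈ 2543.6 mm ≈ 2.54 m.

2.54 m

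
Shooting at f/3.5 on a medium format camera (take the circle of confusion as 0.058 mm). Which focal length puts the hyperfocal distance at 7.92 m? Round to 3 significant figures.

From H = f²/(N·c) + f, with f ≪ H: f ≈ √(H·N·c) = √(7920 × 3.5 × 0.058) = √1607.8 ≈ 40.10 mm.
Exact: f² + N·c·f − N·c·H = 0 ⇒ f = (−N·c + √((N·c)² + 4·N·c·H))/2 = (−0.203 + √6431.1)/2 ≈ 39.996 mm ≈ 40.0 mm.

40.0 mm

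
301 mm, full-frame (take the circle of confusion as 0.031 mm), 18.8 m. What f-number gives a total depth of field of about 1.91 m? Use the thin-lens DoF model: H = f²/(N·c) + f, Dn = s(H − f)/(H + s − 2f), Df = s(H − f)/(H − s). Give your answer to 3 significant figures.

Write h = H − f = f²/(N·c). The thin-lens limits are Dn = s·h/(h + (s−f)) and Df = s·h/(h − (s−f)), so DoF = Df − Dn = 2·s·(s−f)·h / (h² − (s−f)²).
That is a quadratic in h: DoF·h² − 2·s·(s−f)·h − DoF·(s−f)² = 0 ⇒ h = (s−f)·(s + √(s² + DoF²)) / DoF = 18499 × (18800 + √(18800² + 1910²)) / 1910 = 18499 × (18800 + 18896.8) / 1910 ≈ 365106 mm.
Then N = f²/(c·h) = 301² / (0.031 × 365106) = 90601 / 11318 ≈ 8.

f/8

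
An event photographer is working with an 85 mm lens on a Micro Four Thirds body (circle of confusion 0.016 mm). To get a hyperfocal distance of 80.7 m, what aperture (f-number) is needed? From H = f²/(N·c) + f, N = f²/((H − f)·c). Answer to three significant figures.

f/5.60

Rearrange H = f²/(N·c) + f for N: N = f² / ((H − f)·c).
N = 85² / ((80700 − 85) × 0.016) = 7225 / 1290 ≈ 5.60.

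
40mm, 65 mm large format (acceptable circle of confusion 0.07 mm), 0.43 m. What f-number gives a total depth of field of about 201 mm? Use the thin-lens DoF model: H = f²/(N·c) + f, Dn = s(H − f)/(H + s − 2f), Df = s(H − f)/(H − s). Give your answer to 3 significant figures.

f/13

Write h = H − f = f²/(N·c). The thin-lens limits are Dn = s·h/(h + (s−f)) and Df = s·h/(h − (s−f)), so DoF = Df − Dn = 2·s·(s−f)·h / (h² − (s−f)²).
That is a quadratic in h: DoF·h² − 2·s·(s−f)·h − DoF·(s−f)² = 0 ⇒ h = (s−f)·(s + √(s² + DoF²)) / DoF = 390 × (430 + √(430² + 201²)) / 201 = 390 × (430 + 474.659) / 201 ≈ 1755.3 mm.
Then N = f²/(c·h) = 40² / (0.07 × 1755.3) = 1600 / 122.87 ≈ 13.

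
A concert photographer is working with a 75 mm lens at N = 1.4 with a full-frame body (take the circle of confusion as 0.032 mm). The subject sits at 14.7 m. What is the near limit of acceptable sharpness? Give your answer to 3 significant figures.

13.2 m

Hyperfocal distance H = f²/(N·c) + f = 75²/(1.4 × 0.032) + 75 = 5625/0.0448 + 75 ≈ 125633.0 mm ≈ 125.6 m.
Near limit Dn = s·(H − f)/(H + s − 2f) = 14700 × (125633.0 − 75) / (125633.0 + 14700 − 2 × 75) = 14700 × 125558.0 / 140183.0 ≈ 13166 mm ≈ 13.2 m.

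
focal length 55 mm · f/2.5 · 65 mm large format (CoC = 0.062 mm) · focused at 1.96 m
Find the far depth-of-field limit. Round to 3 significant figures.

Hyperfocal distance H = f²/(N·c) + f = 55²/(2.5 × 0.062) + 55 = 3025/0.155 + 55 ≈ 19571.1 mm ≈ 19.57 m.
Far limit Df = s·(H − f)/(H − s) = 1960 × (19571.1 − 55) / (19571.1 − 1960) = 1960 × 19516.1 / 17611.1 ≈ 2172.0 mm ≈ 2.17 m.

2.17 m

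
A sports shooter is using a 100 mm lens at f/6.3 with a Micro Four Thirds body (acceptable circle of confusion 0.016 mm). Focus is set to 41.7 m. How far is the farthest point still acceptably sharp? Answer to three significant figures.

71.8 m

Hyperfocal distance H = f²/(N·c) + f = 100²/(6.3 × 0.016) + 100 = 10000/0.1008 + 100 ≈ 99306.3 mm ≈ 99.31 m.
Far limit Df = s·(H − f)/(H − s) = 41700 × (99306.3 − 100) / (99306.3 − 41700) = 41700 × 99206.3 / 57606.3 ≈ 71813 mm ≈ 71.8 m.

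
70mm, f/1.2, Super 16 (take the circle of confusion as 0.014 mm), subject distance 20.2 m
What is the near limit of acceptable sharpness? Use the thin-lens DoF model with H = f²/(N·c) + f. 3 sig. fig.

18.9 m

Hyperfocal distance H = f²/(N·c) + f = 70²/(1.2 × 0.014) + 70 = 4900/0.0168 + 70 ≈ 291736.7 mm ≈ 291.7 m.
Near limit Dn = s·(H − f)/(H + s − 2f) = 20200 × (291736.7 − 70) / (291736.7 + 20200 − 2 × 70) = 20200 × 291666.7 / 311796.7 ≈ 18896 mm ≈ 18.9 m.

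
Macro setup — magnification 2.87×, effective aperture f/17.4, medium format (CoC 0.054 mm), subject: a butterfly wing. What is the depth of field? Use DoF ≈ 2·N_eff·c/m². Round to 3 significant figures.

At magnification m, DoF ≈ 2·N_eff·c/m² = 2 × 17.4 × 0.054 / 2.87² = 1.879 / 8.237 ≈ 0.228 mm.

0.228 mm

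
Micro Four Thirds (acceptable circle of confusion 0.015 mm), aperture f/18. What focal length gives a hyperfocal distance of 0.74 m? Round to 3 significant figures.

14.0 mm

From H = f²/(N·c) + f, with f ≪ H: f ≈ √(H·N·c) = √(740 × 18 × 0.015) = √199.80 ≈ 14.14 mm.
Exact: f² + N·c·f − N·c·H = 0 ⇒ f = (−N·c + √((N·c)² + 4·N·c·H))/2 = (−0.27 + √799.27)/2 ≈ 14.001 mm ≈ 14.0 mm.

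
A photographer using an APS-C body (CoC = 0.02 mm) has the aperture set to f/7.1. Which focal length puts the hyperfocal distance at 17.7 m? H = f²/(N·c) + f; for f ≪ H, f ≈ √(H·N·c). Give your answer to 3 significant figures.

From H = f²/(N·c) + f, with f ≪ H: f ≈ √(H·N·c) = √(17700 × 7.1 × 0.02) = √2513.4 ≈ 50.13 mm.
The +f correction barely moves this — solving exactly, f² + N·c·f − N·c·H = 0 ⇒ f = (−N·c + √((N·c)² + 4·N·c·H))/2 = (−0.142 + √10054)/2 ≈ 50.063 mm, so f ≈ 50.1 mm.

50.1 mm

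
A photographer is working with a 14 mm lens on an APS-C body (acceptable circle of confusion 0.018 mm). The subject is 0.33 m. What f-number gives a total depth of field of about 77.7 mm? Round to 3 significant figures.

Write h = H − f = f²/(N·c). The thin-lens limits are Dn = s·h/(h + (s−f)) and Df = s·h/(h − (s−f)), so DoF = Df − Dn = 2·s·(s−f)·h / (h² − (s−f)²).
That is a quadratic in h: DoF·h² − 2·s·(s−f)·h − DoF·(s−f)² = 0 ⇒ h = (s−f)·(s + √(s² + DoF²)) / DoF = 316 × (330 + √(330² + 77.7²)) / 77.7 = 316 × (330 + 339.024) / 77.7 ≈ 2720.9 mm.
Then N = f²/(c·h) = 14² / (0.018 × 2720.9) = 196 / 48.976 ≈ 4.

f/4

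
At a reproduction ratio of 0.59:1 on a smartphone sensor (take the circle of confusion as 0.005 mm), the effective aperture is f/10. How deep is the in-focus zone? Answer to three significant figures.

At magnification m, DoF ≈ 2·N_eff·c/m² = 2 × 10 × 0.005 / 0.59² = 0.1 / 0.3481 ≈ 0.287 mm.

0.287 mm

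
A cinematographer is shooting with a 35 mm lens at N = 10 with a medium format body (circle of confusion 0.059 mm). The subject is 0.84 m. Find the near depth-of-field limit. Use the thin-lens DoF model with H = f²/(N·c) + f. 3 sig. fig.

0.605 m

Hyperfocal distance H = f²/(N·c) + f = 35²/(10 × 0.059) + 35 = 1225/0.59 + 35 ≈ 2111.3 mm ≈ 2.111 m.
Near limit Dn = s·(H − f)/(H + s − 2f) = 840 × (2111.3 − 35) / (2111.3 + 840 − 2 × 35) = 840 × 2076.3 / 2881.3 ≈ 605.31 mm ≈ 0.605 m.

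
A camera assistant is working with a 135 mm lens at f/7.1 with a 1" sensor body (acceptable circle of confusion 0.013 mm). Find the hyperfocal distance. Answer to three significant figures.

198 m

Hyperfocal distance H = f²/(N·c) + f = 135²/(7.1 × 0.013) + 135 = 18225/0.0923 + 135 ≈ 197589.0 mm ≈ 198 m.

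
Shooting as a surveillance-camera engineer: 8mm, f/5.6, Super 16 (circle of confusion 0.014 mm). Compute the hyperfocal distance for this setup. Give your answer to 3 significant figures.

0.824 m

Hyperfocal distance H = f²/(N·c) + f = 8²/(5.6 × 0.014) + 8 = 64/0.0784 + 8 ≈ 824.3 mm ≈ 0.824 m.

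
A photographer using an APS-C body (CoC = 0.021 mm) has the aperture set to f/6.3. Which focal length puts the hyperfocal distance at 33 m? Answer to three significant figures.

From H = f²/(N·c) + f, with f ≪ H: f ≈ √(H·N·c) = √(33000 × 6.3 × 0.021) = √4365.9 ≈ 66.07 mm.
Exact: f² + N·c·f − N·c·H = 0 ⇒ f = (−N·c + √((N·c)² + 4·N·c·H))/2 = (−0.1323 + √17464)/2 ≈ 66.009 mm ≈ 66.0 mm.

66.0 mm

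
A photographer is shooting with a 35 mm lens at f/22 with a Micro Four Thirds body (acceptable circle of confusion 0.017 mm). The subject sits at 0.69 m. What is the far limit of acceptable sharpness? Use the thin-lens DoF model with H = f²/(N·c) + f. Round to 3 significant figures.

0.862 m

Hyperfocal distance H = f²/(N·c) + f = 35²/(22 × 0.017) + 35 = 1225/0.374 + 35 ≈ 3310.4 mm ≈ 3.310 m.
Far limit Df = s·(H − f)/(H − s) = 690 × (3310.4 − 35) / (3310.4 − 690) = 690 × 3275.4 / 2620.4 ≈ 862.47 mm ≈ 0.862 m.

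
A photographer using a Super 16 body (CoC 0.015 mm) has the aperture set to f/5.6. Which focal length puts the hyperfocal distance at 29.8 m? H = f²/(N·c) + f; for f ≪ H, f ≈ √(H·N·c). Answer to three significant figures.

50.0 mm

From H = f²/(N·c) + f, with f ≪ H: f ≈ √(H·N·c) = √(29800 × 5.6 × 0.015) = √2503.2 ≈ 50.03 mm.
The +f correction barely moves this — solving exactly, f² + N·c·f − N·c·H = 0 ⇒ f = (−N·c + √((N·c)² + 4·N·c·H))/2 = (−0.084 + √10013)/2 ≈ 49.990 mm, so f ≈ 50.0 mm.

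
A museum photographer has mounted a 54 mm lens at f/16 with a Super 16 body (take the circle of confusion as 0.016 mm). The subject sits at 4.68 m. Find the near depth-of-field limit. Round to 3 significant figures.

Hyperfocal distance H = f²/(N·c) + f = 54²/(16 × 0.016) + 54 = 2916/0.256 + 54 ≈ 11444.6 mm ≈ 11.44 m.
Near limit Dn = s·(H − f)/(H + s − 2f) = 4680 × (11444.6 − 54) / (11444.6 + 4680 − 2 × 54) = 4680 × 11390.6 / 16016.6 ≈ 3328.3 mm ≈ 3.33 m.

3.33 m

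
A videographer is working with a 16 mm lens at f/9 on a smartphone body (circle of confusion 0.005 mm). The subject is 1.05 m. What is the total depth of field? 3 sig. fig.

395 mm

Hyperfocal distance H = f²/(N·c) + f = 16²/(9 × 0.005) + 16 = 256/0.045 + 16 ≈ 5704.9 mm ≈ 5.705 m.
Near limit Dn = s·(H − f)/(H + s − 2f) = 1050 × (5704.9 − 16) / (5704.9 + 1050 − 2 × 16) = 1050 × 5688.9 / 6722.9 ≈ 888.51 mm.
Far limit Df = s·(H − f)/(H − s) = 1050 × (5704.9 − 16) / (5704.9 − 1050) = 1050 × 5688.9 / 4654.9 ≈ 1283.24 mm.
Depth of field = Df − Dn = 1283.24 − 888.51 ≈ 394.73 mm.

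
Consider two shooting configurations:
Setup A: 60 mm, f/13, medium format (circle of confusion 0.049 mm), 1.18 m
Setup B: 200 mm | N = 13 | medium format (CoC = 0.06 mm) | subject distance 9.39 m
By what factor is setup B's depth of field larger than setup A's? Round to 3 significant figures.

Setup A: H = 60²/(13×0.049) + 60 ≈ 5711.5 mm; DoF = Df − Dn = 1471.65 − 984.83 ≈ 486.82 mm.
Setup B: H = 200²/(13×0.06) + 200 ≈ 51482.1 mm; DoF = Df − Dn = 11440.1 − 7963.0 ≈ 3477.1 mm.
Ratio = 3477.1 / 486.82 ≈ 7.14.

7.14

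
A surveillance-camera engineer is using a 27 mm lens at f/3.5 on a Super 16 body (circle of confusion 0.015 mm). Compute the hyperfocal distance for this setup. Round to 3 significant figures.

Hyperfocal distance H = f²/(N·c) + f = 27²/(3.5 × 0.015) + 27 = 729/0.0525 + 27 ≈ 13912.7 mm ≈ 13.9 m.

13.9 m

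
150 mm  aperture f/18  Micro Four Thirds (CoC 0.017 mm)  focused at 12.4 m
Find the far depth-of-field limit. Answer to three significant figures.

Hyperfocal distance H = f²/(N·c) + f = 150²/(18 × 0.017) + 150 = 22500/0.306 + 150 ≈ 73679.4 mm ≈ 73.68 m.
Far limit Df = s·(H − f)/(H − s) = 12400 × (73679.4 − 150) / (73679.4 − 12400) = 12400 × 73529.4 / 61279.4 ≈ 14879 mm ≈ 14.9 m.

14.9 m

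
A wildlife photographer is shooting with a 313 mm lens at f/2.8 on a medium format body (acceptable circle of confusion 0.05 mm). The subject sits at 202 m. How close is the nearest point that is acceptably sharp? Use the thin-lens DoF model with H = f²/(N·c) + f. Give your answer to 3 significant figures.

157 m

Hyperfocal distance H = f²/(N·c) + f = 313²/(2.8 × 0.05) + 313 = 97969/0.14 + 313 ≈ 700091.6 mm ≈ 700.1 m.
Near limit Dn = s·(H − f)/(H + s − 2f) = 202000 × (700091.6 − 313) / (700091.6 + 202000 − 2 × 313) = 202000 × 699778.6 / 901465.6 ≈ 156806 mm ≈ 157 m.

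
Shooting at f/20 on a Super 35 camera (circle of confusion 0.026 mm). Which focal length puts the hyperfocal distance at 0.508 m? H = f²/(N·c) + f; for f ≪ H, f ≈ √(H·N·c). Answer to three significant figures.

From H = f²/(N·c) + f, with f ≪ H: f ≈ √(H·N·c) = √(508 × 20 × 0.026) = √264.16 ≈ 16.25 mm.
Exact: f² + N·c·f − N·c·H = 0 ⇒ f = (−N·c + √((N·c)² + 4·N·c·H))/2 = (−0.52 + √1056.9)/2 ≈ 15.995 mm ≈ 16.0 mm.

16.0 mm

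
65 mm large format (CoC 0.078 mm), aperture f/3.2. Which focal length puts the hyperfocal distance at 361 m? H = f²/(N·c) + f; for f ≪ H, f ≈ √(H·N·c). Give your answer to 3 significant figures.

From H = f²/(N·c) + f, with f ≪ H: f ≈ √(H·N·c) = √(361000 × 3.2 × 0.078) = √90106 ≈ 300.2 mm.
The +f correction barely moves this — solving exactly, f² + N·c·f − N·c·H = 0 ⇒ f = (−N·c + √((N·c)² + 4·N·c·H))/2 = (−0.2496 + √360422)/2 ≈ 300.05 mm, so f ≈ 300 mm.

300 mm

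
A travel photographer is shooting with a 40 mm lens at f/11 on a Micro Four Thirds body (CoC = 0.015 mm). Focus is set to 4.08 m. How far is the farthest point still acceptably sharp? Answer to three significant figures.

6.99 m

Hyperfocal distance H = f²/(N·c) + f = 40²/(11 × 0.015) + 40 = 1600/0.165 + 40 ≈ 9737.0 mm ≈ 9.737 m.
Far limit Df = s·(H − f)/(H − s) = 4080 × (9737.0 − 40) / (9737.0 − 4080) = 4080 × 9697.0 / 5657.0 ≈ 6993.8 mm ≈ 6.99 m.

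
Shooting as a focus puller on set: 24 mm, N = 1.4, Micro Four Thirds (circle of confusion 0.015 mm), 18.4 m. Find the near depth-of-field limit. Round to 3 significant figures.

Hyperfocal distance H = f²/(N·c) + f = 24²/(1.4 × 0.015) + 24 = 576/0.021 + 24 ≈ 27452.6 mm ≈ 27.45 m.
Near limit Dn = s·(H − f)/(H + s − 2f) = 18400 × (27452.6 − 24) / (27452.6 + 18400 − 2 × 24) = 18400 × 27428.6 / 45804.6 ≈ 11018 mm ≈ 11.0 m.

11.0 m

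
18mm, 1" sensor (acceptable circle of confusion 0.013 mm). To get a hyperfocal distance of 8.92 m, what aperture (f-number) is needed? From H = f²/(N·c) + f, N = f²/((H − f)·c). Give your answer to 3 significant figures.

Rearrange H = f²/(N·c) + f for N: N = f² / ((H − f)·c).
N = 18² / ((8920 − 18) × 0.013) = 324 / 115.7 ≈ 2.80.

f/2.80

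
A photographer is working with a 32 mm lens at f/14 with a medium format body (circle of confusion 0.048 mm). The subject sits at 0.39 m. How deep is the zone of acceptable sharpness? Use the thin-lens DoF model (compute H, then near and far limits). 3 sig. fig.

194 mm

Hyperfocal distance H = f²/(N·c) + f = 32²/(14 × 0.048) + 32 = 1024/0.672 + 32 ≈ 1555.8 mm ≈ 1.556 m.
Near limit Dn = s·(H − f)/(H + s − 2f) = 390 × (1555.8 − 32) / (1555.8 + 390 − 2 × 32) = 390 × 1523.8 / 1881.8 ≈ 315.81 mm.
Far limit Df = s·(H − f)/(H − s) = 390 × (1555.8 − 32) / (1555.8 − 390) = 390 × 1523.8 / 1165.8 ≈ 509.76 mm.
Depth of field = Df − Dn = 509.76 − 315.81 ≈ 193.95 mm.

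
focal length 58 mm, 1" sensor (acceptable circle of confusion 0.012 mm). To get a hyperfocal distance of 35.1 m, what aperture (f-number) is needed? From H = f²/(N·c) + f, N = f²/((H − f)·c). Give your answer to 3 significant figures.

f/8

Rearrange H = f²/(N·c) + f for N: N = f² / ((H − f)·c).
N = 58² / ((35100 − 58) × 0.012) = 3364 / 420.5 ≈ 8.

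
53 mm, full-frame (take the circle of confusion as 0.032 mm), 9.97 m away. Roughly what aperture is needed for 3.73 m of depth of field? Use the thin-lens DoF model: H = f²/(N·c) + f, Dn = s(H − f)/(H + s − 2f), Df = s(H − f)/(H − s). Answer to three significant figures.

Write h = H − f = f²/(N·c). The thin-lens limits are Dn = s·h/(h + (s−f)) and Df = s·h/(h − (s−f)), so DoF = Df − Dn = 2·s·(s−f)·h / (h² − (s−f)²).
That is a quadratic in h: DoF·h² − 2·s·(s−f)·h − DoF·(s−f)² = 0 ⇒ h = (s−f)·(s + √(s² + DoF²)) / DoF = 9917 × (9970 + √(9970² + 3730²)) / 3730 = 9917 × (9970 + 10644.9) / 3730 ≈ 54809 mm.
Then N = f²/(c·h) = 53² / (0.032 × 54809) = 2809 / 1753.9 ≈ 1.60.

f/1.60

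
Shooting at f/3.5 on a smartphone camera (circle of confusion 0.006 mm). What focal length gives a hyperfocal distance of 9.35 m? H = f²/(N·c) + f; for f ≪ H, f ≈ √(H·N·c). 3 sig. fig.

From H = f²/(N·c) + f, with f ≪ H: f ≈ √(H·N·c) = √(9350 × 3.5 × 0.006) = √196.35 ≈ 14.01 mm.
The +f correction barely moves this — solving exactly, f² + N·c·f − N·c·H = 0 ⇒ f = (−N·c + √((N·c)² + 4·N·c·H))/2 = (−0.021 + √785.40)/2 ≈ 14.002 mm, so f ≈ 14.0 mm.

14.0 mm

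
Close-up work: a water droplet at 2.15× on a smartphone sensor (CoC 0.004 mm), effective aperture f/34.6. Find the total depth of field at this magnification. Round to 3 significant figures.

0.0599 mm

At magnification m, DoF ≈ 2·N_eff·c/m² = 2 × 34.6 × 0.004 / 2.15² = 0.2768 / 4.622 ≈ 0.0599 mm.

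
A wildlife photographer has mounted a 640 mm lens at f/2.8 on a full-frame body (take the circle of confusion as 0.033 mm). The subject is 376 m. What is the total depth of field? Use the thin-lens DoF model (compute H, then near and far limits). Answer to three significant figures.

64.1 m

Hyperfocal distance H = f²/(N·c) + f = 640²/(2.8 × 0.033) + 640 = 409600/0.0924 + 640 ≈ 4433540.4 mm ≈ 4434 m.
Near limit Dn = s·(H − f)/(H + s − 2f) = 376000 × (4433540.4 − 640) / (4433540.4 + 376000 − 2 × 640) = 376000 × 4432900.4 / 4808260.4 ≈ 346647 mm.
Far limit Df = s·(H − f)/(H − s) = 376000 × (4433540.4 − 640) / (4433540.4 − 376000) = 376000 × 4432900.4 / 4057540.4 ≈ 410783 mm.
Depth of field = Df − Dn = 410783 − 346647 ≈ 64136 mm ≈ 64.1 m.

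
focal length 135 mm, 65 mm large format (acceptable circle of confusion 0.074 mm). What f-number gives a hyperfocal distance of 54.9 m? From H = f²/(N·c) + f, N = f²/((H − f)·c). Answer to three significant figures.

Rearrange H = f²/(N·c) + f for N: N = f² / ((H − f)·c).
N = 135² / ((54900 − 135) × 0.074) = 18225 / 4053 ≈ 4.50.

f/4.50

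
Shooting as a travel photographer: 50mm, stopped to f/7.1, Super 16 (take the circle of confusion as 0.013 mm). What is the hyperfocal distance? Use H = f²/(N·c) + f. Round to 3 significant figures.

Hyperfocal distance H = f²/(N·c) + f = 50²/(7.1 × 0.013) + 50 = 2500/0.0923 + 50 ≈ 27135.6 mm ≈ 27.1 m.

27.1 m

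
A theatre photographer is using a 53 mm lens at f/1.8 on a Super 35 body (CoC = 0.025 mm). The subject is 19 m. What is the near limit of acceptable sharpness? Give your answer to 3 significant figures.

14.6 m

Hyperfocal distance H = f²/(N·c) + f = 53²/(1.8 × 0.025) + 53 = 2809/0.045 + 53 ≈ 62475.2 mm ≈ 62.48 m.
Near limit Dn = s·(H − f)/(H + s − 2f) = 19000 × (62475.2 − 53) / (62475.2 + 19000 − 2 × 53) = 19000 × 62422.2 / 81369.2 ≈ 14576 mm ≈ 14.6 m.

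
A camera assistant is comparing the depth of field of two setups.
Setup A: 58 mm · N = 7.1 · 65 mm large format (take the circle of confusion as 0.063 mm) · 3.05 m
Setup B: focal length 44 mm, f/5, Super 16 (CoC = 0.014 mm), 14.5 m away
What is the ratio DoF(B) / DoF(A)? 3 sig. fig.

7.23

Setup A: H = 58²/(7.1×0.063) + 58 ≈ 7578.7 mm; DoF = Df − Dn = 5065.1 − 2181.9 ≈ 2883.2 mm.
Setup B: H = 44²/(5×0.014) + 44 ≈ 27701.1 mm; DoF = Df − Dn = 30378 − 9523 ≈ 20855 mm.
Ratio = 20855 / 2883.2 ≈ 7.23.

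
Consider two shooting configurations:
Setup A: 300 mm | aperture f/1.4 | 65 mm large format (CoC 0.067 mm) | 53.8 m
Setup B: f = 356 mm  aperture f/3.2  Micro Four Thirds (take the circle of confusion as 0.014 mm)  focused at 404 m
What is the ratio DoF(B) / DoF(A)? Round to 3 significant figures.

Setup A: H = 300²/(1.4×0.067) + 300 ≈ 959788.3 mm; DoF = Df − Dn = 56977.0 − 50958.6 ≈ 6018.4 mm.
Setup B: H = 356²/(3.2×0.014) + 356 ≈ 2829284.6 mm; DoF = Df − Dn = 471238 − 353553 ≈ 117685 mm.
Ratio = 117685 / 6018.4 ≈ 19.6.

19.6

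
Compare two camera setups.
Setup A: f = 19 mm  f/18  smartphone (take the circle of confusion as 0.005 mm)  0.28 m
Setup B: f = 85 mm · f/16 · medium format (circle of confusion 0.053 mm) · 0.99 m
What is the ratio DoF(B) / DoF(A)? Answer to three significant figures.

Setup A: H = 19²/(18×0.005) + 19 ≈ 4030.1 mm; DoF = Df − Dn = 299.487 − 262.894 ≈ 36.593 mm.
Setup B: H = 85²/(16×0.053) + 85 ≈ 8605.0 mm; DoF = Df − Dn = 1107.66 − 894.94 ≈ 212.72 mm.
Ratio = 212.72 / 36.593 ≈ 5.81.

5.81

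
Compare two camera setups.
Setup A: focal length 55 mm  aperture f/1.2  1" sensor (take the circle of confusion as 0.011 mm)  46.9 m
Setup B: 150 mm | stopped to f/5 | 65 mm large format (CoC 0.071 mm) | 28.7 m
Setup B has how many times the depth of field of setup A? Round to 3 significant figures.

Setup A: H = 55²/(1.2×0.011) + 55 ≈ 229221.7 mm; DoF = Df − Dn = 58950 − 38940 ≈ 20010 mm.
Setup B: H = 150²/(5×0.071) + 150 ≈ 63530.3 mm; DoF = Df − Dn = 52225 − 19787 ≈ 32438 mm.
Ratio = 32438 / 20010 ≈ 1.62.

1.62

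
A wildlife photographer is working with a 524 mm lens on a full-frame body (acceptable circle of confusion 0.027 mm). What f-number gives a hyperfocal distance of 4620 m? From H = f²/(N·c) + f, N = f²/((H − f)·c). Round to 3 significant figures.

f/2.20

Rearrange H = f²/(N·c) + f for N: N = f² / ((H − f)·c).
N = 524² / ((4620000 − 524) × 0.027) = 274576 / 124726 ≈ 2.20.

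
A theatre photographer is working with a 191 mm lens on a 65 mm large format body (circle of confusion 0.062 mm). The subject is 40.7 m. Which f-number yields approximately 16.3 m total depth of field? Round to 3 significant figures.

f/2.80

Write h = H − f = f²/(N·c). The thin-lens limits are Dn = s·h/(h + (s−f)) and Df = s·h/(h − (s−f)), so DoF = Df − Dn = 2·s·(s−f)·h / (h² − (s−f)²).
That is a quadratic in h: DoF·h² − 2·s·(s−f)·h − DoF·(s−f)² = 0 ⇒ h = (s−f)·(s + √(s² + DoF²)) / DoF = 40509 × (40700 + √(40700² + 16300²)) / 16300 = 40509 × (40700 + 43842.7) / 16300 ≈ 210107 mm.
Then N = f²/(c·h) = 191² / (0.062 × 210107) = 36481 / 13027 ≈ 2.80.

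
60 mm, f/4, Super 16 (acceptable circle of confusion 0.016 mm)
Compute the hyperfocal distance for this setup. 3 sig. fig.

56.3 m

Hyperfocal distance H = f²/(N·c) + f = 60²/(4 × 0.016) + 60 = 3600/0.064 + 60 ≈ 56310.0 mm ≈ 56.3 m.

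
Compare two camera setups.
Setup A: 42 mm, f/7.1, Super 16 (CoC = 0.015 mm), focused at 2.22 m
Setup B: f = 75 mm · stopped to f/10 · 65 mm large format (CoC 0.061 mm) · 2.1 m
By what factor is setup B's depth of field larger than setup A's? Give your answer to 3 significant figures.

1.63

Setup A: H = 42²/(7.1×0.015) + 42 ≈ 16605.4 mm; DoF = Df − Dn = 2556.12 − 1962.01 ≈ 594.11 mm.
Setup B: H = 75²/(10×0.061) + 75 ≈ 9296.3 mm; DoF = Df − Dn = 2690.93 − 1721.88 ≈ 969.05 mm.
Ratio = 969.05 / 594.11 ≈ 1.63.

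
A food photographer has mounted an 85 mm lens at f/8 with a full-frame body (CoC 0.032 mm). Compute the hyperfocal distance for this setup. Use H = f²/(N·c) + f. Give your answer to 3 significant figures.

28.3 m

Hyperfocal distance H = f²/(N·c) + f = 85²/(8 × 0.032) + 85 = 7225/0.256 + 85 ≈ 28307.7 mm ≈ 28.3 m.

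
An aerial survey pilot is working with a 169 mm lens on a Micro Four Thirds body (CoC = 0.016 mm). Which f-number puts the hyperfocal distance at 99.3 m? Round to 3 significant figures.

Rearrange H = f²/(N·c) + f for N: N = f² / ((H − f)·c).
N = 169² / ((99300 − 169) × 0.016) = 28561 / 1586 ≈ 18.

f/18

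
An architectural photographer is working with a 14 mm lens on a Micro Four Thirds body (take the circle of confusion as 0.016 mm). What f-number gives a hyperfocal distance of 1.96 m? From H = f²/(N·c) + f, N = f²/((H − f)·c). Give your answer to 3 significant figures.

f/6.29

Rearrange H = f²/(N·c) + f for N: N = f² / ((H − f)·c).
N = 14² / ((1960 − 14) × 0.016) = 196 / 31.14 ≈ 6.29.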